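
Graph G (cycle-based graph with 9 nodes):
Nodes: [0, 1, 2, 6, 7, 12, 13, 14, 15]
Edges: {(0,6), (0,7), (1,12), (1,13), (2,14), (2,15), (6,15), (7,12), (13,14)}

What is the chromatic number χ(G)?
Clique number ω(G) = 2 (lower bound: χ ≥ ω).
Odd cycle [12, 1, 13, 14, 2, 15, 6, 0, 7] needs 3 colors (χ ≥ 3).
The coloring below uses 3 colors, so χ(G) = 3.
A valid 3-coloring: color 1: [0, 2, 12, 13]; color 2: [1, 7, 14, 15]; color 3: [6].

χ(G) = 3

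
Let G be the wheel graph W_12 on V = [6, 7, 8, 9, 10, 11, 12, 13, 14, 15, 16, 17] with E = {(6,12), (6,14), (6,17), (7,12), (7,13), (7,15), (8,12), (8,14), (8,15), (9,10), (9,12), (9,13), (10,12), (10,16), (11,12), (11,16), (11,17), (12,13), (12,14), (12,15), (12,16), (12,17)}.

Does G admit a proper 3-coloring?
No, G is not 3-colorable

Odd cycle [8, 14, 6, 17, 11, 16, 10, 9, 13, 7, 15] needs 3 colors (χ ≥ 3).
Vertex 12 is adjacent to every vertex of [6, 7, 8, 9, 10, 11, 13, 14, 15, 16, 17], which already need 3 colors among themselves, so 12 needs a new color (χ ≥ 4).
Hence χ(G) ≥ 4 > 3, so no proper 3-coloring exists.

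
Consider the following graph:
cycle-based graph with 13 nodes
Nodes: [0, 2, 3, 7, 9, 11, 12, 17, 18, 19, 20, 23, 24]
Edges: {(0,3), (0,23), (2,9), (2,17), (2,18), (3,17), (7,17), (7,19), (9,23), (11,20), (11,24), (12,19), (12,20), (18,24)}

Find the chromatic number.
Clique number ω(G) = 2 (lower bound: χ ≥ ω).
Odd cycle [12, 19, 7, 17, 2, 18, 24, 11, 20] needs 3 colors (χ ≥ 3).
The coloring below uses 3 colors, so χ(G) = 3.
A valid 3-coloring: color 1: [0, 9, 17, 18, 19, 20]; color 2: [2, 3, 7, 11, 12, 23]; color 3: [24].

χ(G) = 3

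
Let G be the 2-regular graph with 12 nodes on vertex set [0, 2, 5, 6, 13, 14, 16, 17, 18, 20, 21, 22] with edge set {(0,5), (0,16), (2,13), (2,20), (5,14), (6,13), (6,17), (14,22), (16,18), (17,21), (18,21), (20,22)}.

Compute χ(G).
χ(G) = 2

Clique number ω(G) = 2 (lower bound: χ ≥ ω).
The graph is bipartite (no odd cycle), so 2 colors suffice: χ(G) = 2.
A valid 2-coloring: color 1: [2, 5, 6, 16, 21, 22]; color 2: [0, 13, 14, 17, 18, 20].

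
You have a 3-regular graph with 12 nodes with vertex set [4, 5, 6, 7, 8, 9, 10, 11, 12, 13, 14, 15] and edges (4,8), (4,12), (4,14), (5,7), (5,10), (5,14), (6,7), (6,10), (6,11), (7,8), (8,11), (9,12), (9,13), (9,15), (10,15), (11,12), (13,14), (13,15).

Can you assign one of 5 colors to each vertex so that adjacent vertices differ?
Yes, G is 5-colorable

A valid 5-coloring: color 1: [5, 6, 8, 12, 13]; color 2: [4, 7, 9, 10, 11]; color 3: [14, 15].
(χ(G) = 3 ≤ 5.)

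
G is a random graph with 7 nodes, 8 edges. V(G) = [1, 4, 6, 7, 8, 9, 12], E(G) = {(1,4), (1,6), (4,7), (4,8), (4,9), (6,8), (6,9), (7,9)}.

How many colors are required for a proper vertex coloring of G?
Clique number ω(G) = 3 (lower bound: χ ≥ ω).
The clique on [4, 7, 9] has size 3, forcing χ ≥ 3, and the coloring below uses 3 colors, so χ(G) = 3.
A valid 3-coloring: color 1: [4, 6, 12]; color 2: [1, 8, 9]; color 3: [7].

χ(G) = 3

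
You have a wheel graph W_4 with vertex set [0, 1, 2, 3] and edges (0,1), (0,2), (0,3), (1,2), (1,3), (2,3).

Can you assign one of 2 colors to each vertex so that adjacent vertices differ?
No, G is not 2-colorable

The clique on vertices [0, 1, 2, 3] has size 4 > 2, so it alone needs 4 colors.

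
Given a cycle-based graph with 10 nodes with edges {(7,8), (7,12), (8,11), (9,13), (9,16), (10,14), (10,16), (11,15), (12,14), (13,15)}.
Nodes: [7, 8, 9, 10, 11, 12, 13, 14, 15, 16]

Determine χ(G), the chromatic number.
χ(G) = 2

Clique number ω(G) = 2 (lower bound: χ ≥ ω).
The graph is bipartite (no odd cycle), so 2 colors suffice: χ(G) = 2.
A valid 2-coloring: color 1: [7, 11, 13, 14, 16]; color 2: [8, 9, 10, 12, 15].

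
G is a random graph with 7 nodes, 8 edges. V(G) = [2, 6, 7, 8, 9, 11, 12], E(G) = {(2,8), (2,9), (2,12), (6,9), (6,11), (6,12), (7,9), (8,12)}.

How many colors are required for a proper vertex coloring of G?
χ(G) = 3

Clique number ω(G) = 3 (lower bound: χ ≥ ω).
The clique on [2, 8, 12] has size 3, forcing χ ≥ 3, and the coloring below uses 3 colors, so χ(G) = 3.
A valid 3-coloring: color 1: [2, 6, 7]; color 2: [9, 11, 12]; color 3: [8].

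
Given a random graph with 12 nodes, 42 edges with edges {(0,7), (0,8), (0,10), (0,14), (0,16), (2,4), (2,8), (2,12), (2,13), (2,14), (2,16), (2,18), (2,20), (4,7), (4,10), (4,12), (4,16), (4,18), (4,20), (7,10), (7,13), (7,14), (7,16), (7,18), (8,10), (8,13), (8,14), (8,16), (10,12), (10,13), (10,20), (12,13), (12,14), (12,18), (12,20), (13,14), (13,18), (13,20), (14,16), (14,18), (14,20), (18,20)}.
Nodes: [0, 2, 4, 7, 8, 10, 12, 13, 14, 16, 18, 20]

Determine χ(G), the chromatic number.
Clique number ω(G) = 6 (lower bound: χ ≥ ω).
The clique on [2, 12, 13, 14, 18, 20] has size 6, forcing χ ≥ 6, and the coloring below uses 6 colors, so χ(G) = 6.
A valid 6-coloring: color 1: [4, 14]; color 2: [0, 13]; color 3: [2, 10]; color 4: [16, 18]; color 5: [7, 8, 20]; color 6: [12].

χ(G) = 6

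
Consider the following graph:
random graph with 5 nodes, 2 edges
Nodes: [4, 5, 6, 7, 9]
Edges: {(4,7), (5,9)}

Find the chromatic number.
χ(G) = 2

Clique number ω(G) = 2 (lower bound: χ ≥ ω).
The graph is bipartite (no odd cycle), so 2 colors suffice: χ(G) = 2.
A valid 2-coloring: color 1: [4, 5, 6]; color 2: [7, 9].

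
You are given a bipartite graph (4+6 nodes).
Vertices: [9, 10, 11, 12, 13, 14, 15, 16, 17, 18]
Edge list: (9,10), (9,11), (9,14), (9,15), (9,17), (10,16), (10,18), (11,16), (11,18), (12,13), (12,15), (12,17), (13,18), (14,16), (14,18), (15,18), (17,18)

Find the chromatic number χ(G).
Clique number ω(G) = 2 (lower bound: χ ≥ ω).
The graph is bipartite (no odd cycle), so 2 colors suffice: χ(G) = 2.
A valid 2-coloring: color 1: [9, 12, 16, 18]; color 2: [10, 11, 13, 14, 15, 17].

χ(G) = 2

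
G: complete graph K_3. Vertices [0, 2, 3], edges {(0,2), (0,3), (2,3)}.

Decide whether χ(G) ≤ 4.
Yes, G is 4-colorable

A valid 4-coloring: color 1: [3]; color 2: [0]; color 3: [2].
(χ(G) = 3 ≤ 4.)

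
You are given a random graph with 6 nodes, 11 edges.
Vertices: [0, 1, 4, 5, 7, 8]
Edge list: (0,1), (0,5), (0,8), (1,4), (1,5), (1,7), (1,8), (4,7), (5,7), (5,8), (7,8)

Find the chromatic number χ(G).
χ(G) = 4

Clique number ω(G) = 4 (lower bound: χ ≥ ω).
The clique on [0, 1, 5, 8] has size 4, forcing χ ≥ 4, and the coloring below uses 4 colors, so χ(G) = 4.
A valid 4-coloring: color 1: [1]; color 2: [4, 8]; color 3: [0, 7]; color 4: [5].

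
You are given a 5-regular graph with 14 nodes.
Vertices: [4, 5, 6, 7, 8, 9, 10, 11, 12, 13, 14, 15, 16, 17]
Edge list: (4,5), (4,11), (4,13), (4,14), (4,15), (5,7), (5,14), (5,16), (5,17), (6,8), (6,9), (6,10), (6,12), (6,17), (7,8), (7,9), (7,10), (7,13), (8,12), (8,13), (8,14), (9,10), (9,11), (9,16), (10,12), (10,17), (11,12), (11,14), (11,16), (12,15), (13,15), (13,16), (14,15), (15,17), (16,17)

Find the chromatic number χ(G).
Clique number ω(G) = 3 (lower bound: χ ≥ ω).
The clique on [4, 13, 15] has size 3, forcing χ ≥ 3, and the coloring below uses 3 colors, so χ(G) = 3.
A valid 3-coloring: color 1: [4, 6, 7, 16]; color 2: [9, 12, 13, 14, 17]; color 3: [5, 8, 10, 11, 15].

χ(G) = 3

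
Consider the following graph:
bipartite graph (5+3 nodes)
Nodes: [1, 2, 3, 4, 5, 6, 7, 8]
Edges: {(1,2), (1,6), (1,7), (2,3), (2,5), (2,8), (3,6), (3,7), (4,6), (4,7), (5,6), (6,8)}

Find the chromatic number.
Clique number ω(G) = 2 (lower bound: χ ≥ ω).
The graph is bipartite (no odd cycle), so 2 colors suffice: χ(G) = 2.
A valid 2-coloring: color 1: [2, 6, 7]; color 2: [1, 3, 4, 5, 8].

χ(G) = 2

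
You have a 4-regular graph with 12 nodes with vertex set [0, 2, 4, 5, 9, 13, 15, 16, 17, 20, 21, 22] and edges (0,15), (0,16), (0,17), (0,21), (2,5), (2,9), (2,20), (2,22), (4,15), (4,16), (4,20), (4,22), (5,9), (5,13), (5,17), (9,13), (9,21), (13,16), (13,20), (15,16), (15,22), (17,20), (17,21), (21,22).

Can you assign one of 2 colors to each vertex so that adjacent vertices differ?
No, G is not 2-colorable

The clique on vertices [0, 15, 16] has size 3 > 2, so it alone needs 3 colors.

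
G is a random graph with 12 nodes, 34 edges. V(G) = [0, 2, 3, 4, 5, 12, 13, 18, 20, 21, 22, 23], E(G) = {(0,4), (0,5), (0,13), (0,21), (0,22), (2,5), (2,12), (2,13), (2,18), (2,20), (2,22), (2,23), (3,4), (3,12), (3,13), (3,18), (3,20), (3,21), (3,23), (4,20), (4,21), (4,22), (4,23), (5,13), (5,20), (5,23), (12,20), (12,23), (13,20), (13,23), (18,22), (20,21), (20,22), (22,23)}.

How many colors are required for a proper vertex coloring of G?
χ(G) = 4

Clique number ω(G) = 4 (lower bound: χ ≥ ω).
The clique on [2, 5, 13, 20] has size 4, forcing χ ≥ 4, and the coloring below uses 4 colors, so χ(G) = 4.
A valid 4-coloring: color 1: [0, 18, 20, 23]; color 2: [2, 4]; color 3: [3, 5, 22]; color 4: [12, 13, 21].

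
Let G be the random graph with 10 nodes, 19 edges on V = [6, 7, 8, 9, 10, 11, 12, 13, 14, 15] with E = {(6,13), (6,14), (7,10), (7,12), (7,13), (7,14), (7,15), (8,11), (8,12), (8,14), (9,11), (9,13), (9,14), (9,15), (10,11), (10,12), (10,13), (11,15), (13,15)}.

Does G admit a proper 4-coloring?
A valid 4-coloring: color 1: [11, 12, 13, 14]; color 2: [6, 7, 8, 9]; color 3: [10, 15].
(χ(G) = 3 ≤ 4.)

Yes, G is 4-colorable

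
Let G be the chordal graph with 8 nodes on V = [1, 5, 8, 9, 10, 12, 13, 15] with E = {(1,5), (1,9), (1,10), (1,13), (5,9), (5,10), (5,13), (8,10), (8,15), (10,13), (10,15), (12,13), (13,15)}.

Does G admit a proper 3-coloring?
No, G is not 3-colorable

The clique on vertices [1, 5, 10, 13] has size 4 > 3, so it alone needs 4 colors.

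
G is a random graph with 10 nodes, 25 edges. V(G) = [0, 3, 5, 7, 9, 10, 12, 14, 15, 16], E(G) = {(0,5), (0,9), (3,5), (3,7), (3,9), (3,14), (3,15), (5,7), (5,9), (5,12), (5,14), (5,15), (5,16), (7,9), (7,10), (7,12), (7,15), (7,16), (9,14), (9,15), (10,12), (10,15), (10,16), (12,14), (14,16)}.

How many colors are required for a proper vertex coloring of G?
Clique number ω(G) = 5 (lower bound: χ ≥ ω).
The clique on [3, 5, 7, 9, 15] has size 5, forcing χ ≥ 5, and the coloring below uses 5 colors, so χ(G) = 5.
A valid 5-coloring: color 1: [5, 10]; color 2: [0, 7, 14]; color 3: [9, 12, 16]; color 4: [3]; color 5: [15].

χ(G) = 5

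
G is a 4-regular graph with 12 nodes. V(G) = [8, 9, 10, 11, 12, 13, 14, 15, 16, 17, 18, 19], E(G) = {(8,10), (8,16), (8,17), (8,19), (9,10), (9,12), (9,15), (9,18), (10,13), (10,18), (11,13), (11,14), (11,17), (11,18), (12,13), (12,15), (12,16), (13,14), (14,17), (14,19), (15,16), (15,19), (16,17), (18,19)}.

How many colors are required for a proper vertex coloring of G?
Clique number ω(G) = 3 (lower bound: χ ≥ ω).
Suppose a proper 3-coloring c exists. The clique [8, 16, 17] takes 3 distinct colors; by symmetry let c(8) = 1, c(16) = 2, c(17) = 3.
- Vertex 10: neighbors [8] already have colors [1]; try each remaining color.
- Case c(10) = 2:
  - Vertex 9: neighbors [10] already have colors [2]; try each remaining color.
  - Case c(9) = 1:
    - Vertex 12: neighbors [9, 16] already have colors [1, 2] ⇒ c(12) = 3.
    - Vertex 15: neighbors [9, 16, 12] already have colors [1, 2, 3] — all 3 colors blocked. Contradiction.
  - Case c(9) = 3:
    - Vertex 12: neighbors [16, 9] already have colors [2, 3] ⇒ c(12) = 1.
    - Vertex 15: neighbors [12, 16, 9] already have colors [1, 2, 3] — all 3 colors blocked. Contradiction.
- Case c(10) = 3:
  - Vertex 9: neighbors [10] already have colors [3]; try each remaining color.
  - Case c(9) = 1:
    - Vertex 12: neighbors [9, 16] already have colors [1, 2] ⇒ c(12) = 3.
    - Vertex 15: neighbors [9, 16, 12] already have colors [1, 2, 3] — all 3 colors blocked. Contradiction.
  - Case c(9) = 2:
    - Vertex 18: neighbors [9, 10] already have colors [2, 3] ⇒ c(18) = 1.
    - Vertex 11: neighbors [18, 17] already have colors [1, 3] ⇒ c(11) = 2.
    - Vertex 13: neighbors [11, 10] already have colors [2, 3] ⇒ c(13) = 1.
    - Vertex 14: neighbors [13, 11, 17] already have colors [1, 2, 3] — all 3 colors blocked. Contradiction.
Every case ends in a contradiction, so G has no proper 3-coloring (χ ≥ 4).
The coloring below uses 4 colors, so χ(G) = 4.
A valid 4-coloring: color 1: [8, 14, 15, 18]; color 2: [10, 11, 12, 19]; color 3: [9, 13, 16]; color 4: [17].

χ(G) = 4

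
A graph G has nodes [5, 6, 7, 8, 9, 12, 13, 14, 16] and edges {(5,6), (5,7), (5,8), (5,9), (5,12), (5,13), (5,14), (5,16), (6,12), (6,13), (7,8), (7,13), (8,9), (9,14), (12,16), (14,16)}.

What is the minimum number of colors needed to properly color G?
χ(G) = 3

Clique number ω(G) = 3 (lower bound: χ ≥ ω).
The clique on [5, 6, 12] has size 3, forcing χ ≥ 3, and the coloring below uses 3 colors, so χ(G) = 3.
A valid 3-coloring: color 1: [5]; color 2: [6, 7, 9, 16]; color 3: [8, 12, 13, 14].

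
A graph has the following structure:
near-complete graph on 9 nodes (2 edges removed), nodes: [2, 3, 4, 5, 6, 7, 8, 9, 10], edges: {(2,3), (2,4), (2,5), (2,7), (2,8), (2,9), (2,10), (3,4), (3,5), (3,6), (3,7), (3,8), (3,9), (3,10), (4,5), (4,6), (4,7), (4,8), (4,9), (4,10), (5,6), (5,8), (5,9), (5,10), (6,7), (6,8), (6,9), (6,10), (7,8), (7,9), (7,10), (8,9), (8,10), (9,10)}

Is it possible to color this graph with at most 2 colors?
No, G is not 2-colorable

The clique on vertices [2, 3, 4, 5, 8, 9, 10] has size 7 > 2, so it alone needs 7 colors.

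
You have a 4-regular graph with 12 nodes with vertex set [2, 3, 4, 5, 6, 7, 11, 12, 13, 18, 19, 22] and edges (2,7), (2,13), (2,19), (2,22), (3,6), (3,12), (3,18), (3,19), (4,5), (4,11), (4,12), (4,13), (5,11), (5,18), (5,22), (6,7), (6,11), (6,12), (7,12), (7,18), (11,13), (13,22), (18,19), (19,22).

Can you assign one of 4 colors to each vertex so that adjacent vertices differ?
A valid 4-coloring: color 1: [2, 4, 6, 18]; color 2: [3, 7, 11, 22]; color 3: [5, 12, 13, 19].
(χ(G) = 3 ≤ 4.)

Yes, G is 4-colorable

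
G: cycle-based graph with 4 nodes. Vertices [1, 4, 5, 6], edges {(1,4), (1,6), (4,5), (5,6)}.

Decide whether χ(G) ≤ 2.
Yes, G is 2-colorable

A valid 2-coloring: color 1: [1, 5]; color 2: [4, 6].
(χ(G) = 2 ≤ 2.)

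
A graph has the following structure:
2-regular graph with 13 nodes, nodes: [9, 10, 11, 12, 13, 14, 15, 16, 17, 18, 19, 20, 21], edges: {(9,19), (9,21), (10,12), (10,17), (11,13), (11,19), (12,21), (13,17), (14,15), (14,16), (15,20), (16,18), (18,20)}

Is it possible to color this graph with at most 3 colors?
Yes, G is 3-colorable

A valid 3-coloring: color 1: [9, 11, 12, 14, 17, 20]; color 2: [10, 13, 15, 16, 19, 21]; color 3: [18].
(χ(G) = 3 ≤ 3.)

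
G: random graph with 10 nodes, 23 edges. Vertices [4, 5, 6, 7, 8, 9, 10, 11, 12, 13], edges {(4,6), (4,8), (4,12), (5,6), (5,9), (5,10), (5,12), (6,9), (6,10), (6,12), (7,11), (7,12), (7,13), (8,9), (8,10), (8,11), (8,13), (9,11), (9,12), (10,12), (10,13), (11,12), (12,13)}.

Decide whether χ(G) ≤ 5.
Yes, G is 5-colorable

A valid 5-coloring: color 1: [8, 12]; color 2: [6, 11, 13]; color 3: [4, 7, 9, 10]; color 4: [5].
(χ(G) = 4 ≤ 5.)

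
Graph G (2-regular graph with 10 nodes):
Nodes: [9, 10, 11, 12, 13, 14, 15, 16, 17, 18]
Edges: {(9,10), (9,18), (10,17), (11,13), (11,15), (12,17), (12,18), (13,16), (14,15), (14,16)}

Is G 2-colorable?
No, G is not 2-colorable

Odd cycle [14, 15, 11, 13, 16] needs 3 colors (χ ≥ 3).
Hence χ(G) ≥ 3 > 2, so no proper 2-coloring exists.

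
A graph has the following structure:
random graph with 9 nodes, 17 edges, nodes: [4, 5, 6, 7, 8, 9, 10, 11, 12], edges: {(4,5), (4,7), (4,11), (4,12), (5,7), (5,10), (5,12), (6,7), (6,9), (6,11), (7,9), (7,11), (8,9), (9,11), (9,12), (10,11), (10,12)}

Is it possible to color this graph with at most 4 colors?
A valid 4-coloring: color 1: [4, 9, 10]; color 2: [7, 8, 12]; color 3: [5, 11]; color 4: [6].
(χ(G) = 4 ≤ 4.)

Yes, G is 4-colorable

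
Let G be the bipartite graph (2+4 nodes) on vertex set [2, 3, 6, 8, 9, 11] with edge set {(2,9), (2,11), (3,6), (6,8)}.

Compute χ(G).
Clique number ω(G) = 2 (lower bound: χ ≥ ω).
The graph is bipartite (no odd cycle), so 2 colors suffice: χ(G) = 2.
A valid 2-coloring: color 1: [2, 6]; color 2: [3, 8, 9, 11].

χ(G) = 2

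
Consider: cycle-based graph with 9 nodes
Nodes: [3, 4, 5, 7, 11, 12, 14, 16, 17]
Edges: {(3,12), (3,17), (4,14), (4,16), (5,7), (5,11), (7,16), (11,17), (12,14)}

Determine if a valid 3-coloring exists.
A valid 3-coloring: color 1: [4, 7, 12, 17]; color 2: [3, 5, 14, 16]; color 3: [11].
(χ(G) = 3 ≤ 3.)

Yes, G is 3-colorable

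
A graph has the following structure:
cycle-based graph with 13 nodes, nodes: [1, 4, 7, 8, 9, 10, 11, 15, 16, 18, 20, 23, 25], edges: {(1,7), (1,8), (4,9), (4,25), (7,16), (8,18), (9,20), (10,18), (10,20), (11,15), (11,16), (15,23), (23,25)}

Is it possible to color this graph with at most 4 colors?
A valid 4-coloring: color 1: [4, 7, 11, 18, 20, 23]; color 2: [8, 9, 10, 15, 16, 25]; color 3: [1].
(χ(G) = 3 ≤ 4.)

Yes, G is 4-colorable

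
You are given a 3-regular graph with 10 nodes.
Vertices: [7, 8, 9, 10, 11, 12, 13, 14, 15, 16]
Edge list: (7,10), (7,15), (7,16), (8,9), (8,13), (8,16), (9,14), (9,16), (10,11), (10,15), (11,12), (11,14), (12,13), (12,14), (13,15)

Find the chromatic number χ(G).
Clique number ω(G) = 3 (lower bound: χ ≥ ω).
The clique on [7, 10, 15] has size 3, forcing χ ≥ 3, and the coloring below uses 3 colors, so χ(G) = 3.
A valid 3-coloring: color 1: [10, 13, 14, 16]; color 2: [7, 9, 12]; color 3: [8, 11, 15].

χ(G) = 3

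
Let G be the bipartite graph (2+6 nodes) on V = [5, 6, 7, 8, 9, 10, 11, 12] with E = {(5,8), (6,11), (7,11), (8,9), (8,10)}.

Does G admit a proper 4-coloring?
Yes, G is 4-colorable

A valid 4-coloring: color 1: [8, 11, 12]; color 2: [5, 6, 7, 9, 10].
(χ(G) = 2 ≤ 4.)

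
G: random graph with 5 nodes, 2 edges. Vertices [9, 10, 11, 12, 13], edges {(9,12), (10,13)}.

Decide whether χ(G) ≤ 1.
Edge (9,12) forces its endpoints to differ, so 1 color is not enough.

No, G is not 1-colorable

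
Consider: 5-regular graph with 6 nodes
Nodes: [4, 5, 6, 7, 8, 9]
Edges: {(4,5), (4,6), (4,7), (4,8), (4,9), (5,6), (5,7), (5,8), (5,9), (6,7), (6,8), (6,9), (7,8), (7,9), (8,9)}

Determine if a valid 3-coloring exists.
The clique on vertices [4, 5, 6, 7, 8, 9] has size 6 > 3, so it alone needs 6 colors.

No, G is not 3-colorable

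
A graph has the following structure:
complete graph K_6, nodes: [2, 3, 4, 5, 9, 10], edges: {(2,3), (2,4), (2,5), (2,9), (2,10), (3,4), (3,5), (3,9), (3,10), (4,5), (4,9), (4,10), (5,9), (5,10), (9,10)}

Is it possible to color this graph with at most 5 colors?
No, G is not 5-colorable

The clique on vertices [2, 3, 4, 5, 9, 10] has size 6 > 5, so it alone needs 6 colors.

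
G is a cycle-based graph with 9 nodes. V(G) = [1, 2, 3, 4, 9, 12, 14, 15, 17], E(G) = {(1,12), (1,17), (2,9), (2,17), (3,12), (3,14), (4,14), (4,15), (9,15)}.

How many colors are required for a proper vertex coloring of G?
Clique number ω(G) = 2 (lower bound: χ ≥ ω).
Odd cycle [12, 1, 17, 2, 9, 15, 4, 14, 3] needs 3 colors (χ ≥ 3).
The coloring below uses 3 colors, so χ(G) = 3.
A valid 3-coloring: color 1: [9, 12, 14, 17]; color 2: [1, 2, 3, 15]; color 3: [4].

χ(G) = 3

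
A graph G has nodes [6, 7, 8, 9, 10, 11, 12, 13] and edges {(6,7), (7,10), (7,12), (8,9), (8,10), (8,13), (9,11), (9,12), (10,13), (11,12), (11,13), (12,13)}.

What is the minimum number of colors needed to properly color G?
χ(G) = 3

Clique number ω(G) = 3 (lower bound: χ ≥ ω).
The clique on [8, 10, 13] has size 3, forcing χ ≥ 3, and the coloring below uses 3 colors, so χ(G) = 3.
A valid 3-coloring: color 1: [7, 9, 13]; color 2: [6, 8, 12]; color 3: [10, 11].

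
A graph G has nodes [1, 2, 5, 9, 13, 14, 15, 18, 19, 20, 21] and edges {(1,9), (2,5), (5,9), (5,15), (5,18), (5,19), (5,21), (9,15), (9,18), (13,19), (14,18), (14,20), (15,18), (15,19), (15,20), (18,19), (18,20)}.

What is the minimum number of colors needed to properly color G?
χ(G) = 4

Clique number ω(G) = 4 (lower bound: χ ≥ ω).
The clique on [5, 9, 15, 18] has size 4, forcing χ ≥ 4, and the coloring below uses 4 colors, so χ(G) = 4.
A valid 4-coloring: color 1: [1, 2, 13, 18, 21]; color 2: [5, 20]; color 3: [14, 15]; color 4: [9, 19].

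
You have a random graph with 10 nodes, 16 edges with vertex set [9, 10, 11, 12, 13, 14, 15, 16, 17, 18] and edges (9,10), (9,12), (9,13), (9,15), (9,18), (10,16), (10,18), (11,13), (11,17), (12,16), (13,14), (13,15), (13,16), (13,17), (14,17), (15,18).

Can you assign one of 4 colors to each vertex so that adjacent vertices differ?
A valid 4-coloring: color 1: [12, 13, 18]; color 2: [9, 16, 17]; color 3: [10, 11, 14, 15].
(χ(G) = 3 ≤ 4.)

Yes, G is 4-colorable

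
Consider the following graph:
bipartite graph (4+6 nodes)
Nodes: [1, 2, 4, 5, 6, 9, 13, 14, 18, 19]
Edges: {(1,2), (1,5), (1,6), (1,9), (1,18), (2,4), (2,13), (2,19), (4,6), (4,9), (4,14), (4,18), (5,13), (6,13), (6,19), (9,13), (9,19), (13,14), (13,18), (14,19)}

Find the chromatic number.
Clique number ω(G) = 2 (lower bound: χ ≥ ω).
The graph is bipartite (no odd cycle), so 2 colors suffice: χ(G) = 2.
A valid 2-coloring: color 1: [1, 4, 13, 19]; color 2: [2, 5, 6, 9, 14, 18].

χ(G) = 2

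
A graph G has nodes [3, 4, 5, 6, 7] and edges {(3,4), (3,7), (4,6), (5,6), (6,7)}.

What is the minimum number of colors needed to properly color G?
χ(G) = 2

Clique number ω(G) = 2 (lower bound: χ ≥ ω).
The graph is bipartite (no odd cycle), so 2 colors suffice: χ(G) = 2.
A valid 2-coloring: color 1: [3, 6]; color 2: [4, 5, 7].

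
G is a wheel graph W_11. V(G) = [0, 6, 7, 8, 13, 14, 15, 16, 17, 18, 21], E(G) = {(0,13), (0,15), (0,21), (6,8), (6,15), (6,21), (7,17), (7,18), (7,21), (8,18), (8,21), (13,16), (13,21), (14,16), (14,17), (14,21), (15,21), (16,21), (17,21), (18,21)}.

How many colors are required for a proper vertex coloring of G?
Clique number ω(G) = 3 (lower bound: χ ≥ ω).
The clique on [0, 13, 21] has size 3, forcing χ ≥ 3, and the coloring below uses 3 colors, so χ(G) = 3.
A valid 3-coloring: color 1: [21]; color 2: [7, 8, 13, 14, 15]; color 3: [0, 6, 16, 17, 18].

χ(G) = 3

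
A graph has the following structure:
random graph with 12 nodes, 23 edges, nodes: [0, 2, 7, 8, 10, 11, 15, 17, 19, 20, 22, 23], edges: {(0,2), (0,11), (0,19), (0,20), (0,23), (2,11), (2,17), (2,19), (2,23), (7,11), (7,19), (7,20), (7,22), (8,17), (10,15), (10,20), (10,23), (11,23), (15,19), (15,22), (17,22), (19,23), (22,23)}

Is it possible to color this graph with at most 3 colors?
No, G is not 3-colorable

The clique on vertices [0, 2, 19, 23] has size 4 > 3, so it alone needs 4 colors.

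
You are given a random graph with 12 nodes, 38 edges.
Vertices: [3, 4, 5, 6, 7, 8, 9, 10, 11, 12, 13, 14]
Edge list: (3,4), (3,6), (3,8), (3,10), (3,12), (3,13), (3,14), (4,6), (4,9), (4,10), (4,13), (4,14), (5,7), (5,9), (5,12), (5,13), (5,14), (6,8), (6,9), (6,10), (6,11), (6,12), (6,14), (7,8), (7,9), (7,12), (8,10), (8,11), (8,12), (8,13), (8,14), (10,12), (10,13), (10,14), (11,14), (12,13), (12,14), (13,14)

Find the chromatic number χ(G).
χ(G) = 6

Clique number ω(G) = 6 (lower bound: χ ≥ ω).
The clique on [3, 8, 10, 12, 13, 14] has size 6, forcing χ ≥ 6, and the coloring below uses 6 colors, so χ(G) = 6.
A valid 6-coloring: color 1: [9, 14]; color 2: [4, 11, 12]; color 3: [6, 7, 13]; color 4: [5, 8]; color 5: [10]; color 6: [3].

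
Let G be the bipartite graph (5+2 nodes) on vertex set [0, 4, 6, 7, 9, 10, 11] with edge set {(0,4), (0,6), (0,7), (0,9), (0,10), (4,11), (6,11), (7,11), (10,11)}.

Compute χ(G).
Clique number ω(G) = 2 (lower bound: χ ≥ ω).
The graph is bipartite (no odd cycle), so 2 colors suffice: χ(G) = 2.
A valid 2-coloring: color 1: [0, 11]; color 2: [4, 6, 7, 9, 10].

χ(G) = 2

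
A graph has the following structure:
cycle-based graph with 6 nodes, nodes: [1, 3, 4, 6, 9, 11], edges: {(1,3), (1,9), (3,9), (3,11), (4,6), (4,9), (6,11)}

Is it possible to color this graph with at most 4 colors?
Yes, G is 4-colorable

A valid 4-coloring: color 1: [9, 11]; color 2: [3, 4]; color 3: [1, 6].
(χ(G) = 3 ≤ 4.)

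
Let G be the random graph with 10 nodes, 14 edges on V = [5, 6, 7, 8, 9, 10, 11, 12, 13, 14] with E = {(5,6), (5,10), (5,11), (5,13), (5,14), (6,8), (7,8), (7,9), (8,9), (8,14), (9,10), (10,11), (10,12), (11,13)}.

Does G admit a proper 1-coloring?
The clique on vertices [5, 10, 11] has size 3 > 1, so it alone needs 3 colors.

No, G is not 1-colorable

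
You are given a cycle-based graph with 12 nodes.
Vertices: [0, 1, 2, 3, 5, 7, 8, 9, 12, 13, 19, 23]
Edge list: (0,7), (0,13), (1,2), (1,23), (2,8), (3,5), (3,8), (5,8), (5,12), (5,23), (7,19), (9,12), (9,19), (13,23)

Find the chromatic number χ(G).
Clique number ω(G) = 3 (lower bound: χ ≥ ω).
The clique on [3, 5, 8] has size 3, forcing χ ≥ 3, and the coloring below uses 3 colors, so χ(G) = 3.
A valid 3-coloring: color 1: [1, 5, 7, 9, 13]; color 2: [0, 8, 12, 19, 23]; color 3: [2, 3].

χ(G) = 3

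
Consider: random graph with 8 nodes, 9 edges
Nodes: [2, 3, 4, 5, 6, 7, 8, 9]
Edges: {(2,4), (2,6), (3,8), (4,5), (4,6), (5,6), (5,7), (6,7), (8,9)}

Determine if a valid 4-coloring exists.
Yes, G is 4-colorable

A valid 4-coloring: color 1: [6, 8]; color 2: [3, 4, 7, 9]; color 3: [2, 5].
(χ(G) = 3 ≤ 4.)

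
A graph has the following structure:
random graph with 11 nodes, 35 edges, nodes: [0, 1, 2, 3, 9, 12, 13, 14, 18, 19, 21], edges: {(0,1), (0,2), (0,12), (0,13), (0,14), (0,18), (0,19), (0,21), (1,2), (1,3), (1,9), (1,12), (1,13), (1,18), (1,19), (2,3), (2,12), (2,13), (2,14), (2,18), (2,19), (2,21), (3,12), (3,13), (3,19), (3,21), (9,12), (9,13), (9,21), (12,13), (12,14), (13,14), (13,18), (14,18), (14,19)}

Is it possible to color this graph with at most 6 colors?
Yes, G is 6-colorable

A valid 6-coloring: color 1: [2, 9]; color 2: [13, 19, 21]; color 3: [1, 14]; color 4: [0, 3]; color 5: [12, 18].
(χ(G) = 5 ≤ 6.)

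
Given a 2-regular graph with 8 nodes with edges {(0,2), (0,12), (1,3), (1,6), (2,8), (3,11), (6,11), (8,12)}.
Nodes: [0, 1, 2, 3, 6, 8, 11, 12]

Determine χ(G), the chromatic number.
χ(G) = 2

Clique number ω(G) = 2 (lower bound: χ ≥ ω).
The graph is bipartite (no odd cycle), so 2 colors suffice: χ(G) = 2.
A valid 2-coloring: color 1: [2, 3, 6, 12]; color 2: [0, 1, 8, 11].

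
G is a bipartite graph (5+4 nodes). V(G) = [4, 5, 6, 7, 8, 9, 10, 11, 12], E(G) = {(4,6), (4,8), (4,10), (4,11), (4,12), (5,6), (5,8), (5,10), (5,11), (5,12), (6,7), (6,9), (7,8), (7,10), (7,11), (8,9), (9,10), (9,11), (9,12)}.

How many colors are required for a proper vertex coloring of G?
Clique number ω(G) = 2 (lower bound: χ ≥ ω).
The graph is bipartite (no odd cycle), so 2 colors suffice: χ(G) = 2.
A valid 2-coloring: color 1: [4, 5, 7, 9]; color 2: [6, 8, 10, 11, 12].

χ(G) = 2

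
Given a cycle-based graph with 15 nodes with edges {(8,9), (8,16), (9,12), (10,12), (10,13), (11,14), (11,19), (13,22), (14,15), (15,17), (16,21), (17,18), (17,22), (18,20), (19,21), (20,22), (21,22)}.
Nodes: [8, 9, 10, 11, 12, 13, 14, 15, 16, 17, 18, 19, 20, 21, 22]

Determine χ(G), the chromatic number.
Clique number ω(G) = 2 (lower bound: χ ≥ ω).
Odd cycle [15, 14, 11, 19, 21, 22, 20, 18, 17] needs 3 colors (χ ≥ 3).
The coloring below uses 3 colors, so χ(G) = 3.
A valid 3-coloring: color 1: [9, 10, 11, 15, 16, 18, 22]; color 2: [8, 12, 13, 14, 17, 20, 21]; color 3: [19].

χ(G) = 3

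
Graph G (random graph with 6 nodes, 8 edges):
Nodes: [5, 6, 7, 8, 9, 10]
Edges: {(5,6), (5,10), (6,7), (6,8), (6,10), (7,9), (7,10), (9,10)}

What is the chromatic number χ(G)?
Clique number ω(G) = 3 (lower bound: χ ≥ ω).
The clique on [7, 9, 10] has size 3, forcing χ ≥ 3, and the coloring below uses 3 colors, so χ(G) = 3.
A valid 3-coloring: color 1: [6, 9]; color 2: [8, 10]; color 3: [5, 7].

χ(G) = 3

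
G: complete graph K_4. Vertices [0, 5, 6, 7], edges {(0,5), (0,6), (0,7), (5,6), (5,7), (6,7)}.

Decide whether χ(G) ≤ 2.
The clique on vertices [0, 5, 6, 7] has size 4 > 2, so it alone needs 4 colors.

No, G is not 2-colorable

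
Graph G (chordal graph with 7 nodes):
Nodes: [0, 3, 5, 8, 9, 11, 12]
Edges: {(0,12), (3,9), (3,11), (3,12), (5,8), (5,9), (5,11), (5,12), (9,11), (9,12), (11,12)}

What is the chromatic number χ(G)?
Clique number ω(G) = 4 (lower bound: χ ≥ ω).
The clique on [3, 9, 11, 12] has size 4, forcing χ ≥ 4, and the coloring below uses 4 colors, so χ(G) = 4.
A valid 4-coloring: color 1: [8, 12]; color 2: [0, 11]; color 3: [9]; color 4: [3, 5].

χ(G) = 4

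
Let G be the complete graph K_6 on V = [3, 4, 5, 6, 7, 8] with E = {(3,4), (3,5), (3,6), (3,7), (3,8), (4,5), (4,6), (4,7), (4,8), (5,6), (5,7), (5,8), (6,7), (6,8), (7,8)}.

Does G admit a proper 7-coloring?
A valid 7-coloring: color 1: [3]; color 2: [6]; color 3: [7]; color 4: [4]; color 5: [5]; color 6: [8].
(χ(G) = 6 ≤ 7.)

Yes, G is 7-colorable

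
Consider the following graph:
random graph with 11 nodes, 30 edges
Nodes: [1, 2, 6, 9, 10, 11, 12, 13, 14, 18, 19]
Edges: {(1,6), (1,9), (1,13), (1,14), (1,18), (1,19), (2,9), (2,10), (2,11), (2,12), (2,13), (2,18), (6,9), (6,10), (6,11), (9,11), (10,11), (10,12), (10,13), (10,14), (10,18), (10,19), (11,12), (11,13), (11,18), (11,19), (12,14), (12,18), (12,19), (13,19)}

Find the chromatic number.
χ(G) = 5

Clique number ω(G) = 5 (lower bound: χ ≥ ω).
The clique on [2, 10, 11, 12, 18] has size 5, forcing χ ≥ 5, and the coloring below uses 5 colors, so χ(G) = 5.
A valid 5-coloring: color 1: [1, 11]; color 2: [9, 10]; color 3: [6, 12, 13]; color 4: [2, 14, 19]; color 5: [18].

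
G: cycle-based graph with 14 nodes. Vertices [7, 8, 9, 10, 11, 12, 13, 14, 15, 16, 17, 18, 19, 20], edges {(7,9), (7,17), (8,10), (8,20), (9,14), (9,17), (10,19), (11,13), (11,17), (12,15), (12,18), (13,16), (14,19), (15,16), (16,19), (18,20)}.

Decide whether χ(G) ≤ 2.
No, G is not 2-colorable

The clique on vertices [7, 9, 17] has size 3 > 2, so it alone needs 3 colors.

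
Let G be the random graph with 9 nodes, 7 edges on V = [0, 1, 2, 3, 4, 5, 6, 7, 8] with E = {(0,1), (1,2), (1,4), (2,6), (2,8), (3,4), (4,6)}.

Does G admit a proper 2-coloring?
Yes, G is 2-colorable

A valid 2-coloring: color 1: [1, 3, 5, 6, 7, 8]; color 2: [0, 2, 4].
(χ(G) = 2 ≤ 2.)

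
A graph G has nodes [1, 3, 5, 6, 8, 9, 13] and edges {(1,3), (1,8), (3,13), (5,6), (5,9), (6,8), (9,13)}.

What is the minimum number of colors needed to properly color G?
χ(G) = 3

Clique number ω(G) = 2 (lower bound: χ ≥ ω).
Odd cycle [13, 9, 5, 6, 8, 1, 3] needs 3 colors (χ ≥ 3).
The coloring below uses 3 colors, so χ(G) = 3.
A valid 3-coloring: color 1: [1, 5, 13]; color 2: [3, 6, 9]; color 3: [8].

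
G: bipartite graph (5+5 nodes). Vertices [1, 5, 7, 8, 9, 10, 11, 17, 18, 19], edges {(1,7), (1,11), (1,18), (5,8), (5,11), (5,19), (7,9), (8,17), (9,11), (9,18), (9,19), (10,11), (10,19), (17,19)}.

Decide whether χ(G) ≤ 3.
Yes, G is 3-colorable

A valid 3-coloring: color 1: [7, 8, 11, 18, 19]; color 2: [1, 5, 9, 10, 17].
(χ(G) = 2 ≤ 3.)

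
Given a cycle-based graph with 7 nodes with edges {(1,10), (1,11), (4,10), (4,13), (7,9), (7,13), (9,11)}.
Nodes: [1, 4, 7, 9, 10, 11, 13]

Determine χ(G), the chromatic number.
Clique number ω(G) = 2 (lower bound: χ ≥ ω).
Odd cycle [10, 4, 13, 7, 9, 11, 1] needs 3 colors (χ ≥ 3).
The coloring below uses 3 colors, so χ(G) = 3.
A valid 3-coloring: color 1: [10, 11, 13]; color 2: [1, 4, 7]; color 3: [9].

χ(G) = 3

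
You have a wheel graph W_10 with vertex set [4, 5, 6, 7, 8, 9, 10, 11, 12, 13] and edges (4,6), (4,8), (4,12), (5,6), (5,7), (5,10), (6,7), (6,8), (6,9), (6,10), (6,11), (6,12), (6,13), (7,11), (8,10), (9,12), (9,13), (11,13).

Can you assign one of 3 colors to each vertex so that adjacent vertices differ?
Odd cycle [9, 12, 4, 8, 10, 5, 7, 11, 13] needs 3 colors (χ ≥ 3).
Vertex 6 is adjacent to every vertex of [4, 5, 7, 8, 9, 10, 11, 12, 13], which already need 3 colors among themselves, so 6 needs a new color (χ ≥ 4).
Hence χ(G) ≥ 4 > 3, so no proper 3-coloring exists.

No, G is not 3-colorable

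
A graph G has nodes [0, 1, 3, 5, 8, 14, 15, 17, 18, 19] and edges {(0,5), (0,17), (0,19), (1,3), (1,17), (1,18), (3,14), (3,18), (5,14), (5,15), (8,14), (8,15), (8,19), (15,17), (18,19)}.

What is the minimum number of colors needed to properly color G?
χ(G) = 3

Clique number ω(G) = 3 (lower bound: χ ≥ ω).
The clique on [1, 3, 18] has size 3, forcing χ ≥ 3, and the coloring below uses 3 colors, so χ(G) = 3.
A valid 3-coloring: color 1: [3, 5, 17, 19]; color 2: [0, 14, 15, 18]; color 3: [1, 8].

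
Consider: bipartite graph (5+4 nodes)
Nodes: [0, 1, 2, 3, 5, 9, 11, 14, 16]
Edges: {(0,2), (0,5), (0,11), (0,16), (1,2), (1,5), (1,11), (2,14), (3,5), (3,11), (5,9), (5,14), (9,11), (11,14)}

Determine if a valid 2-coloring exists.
A valid 2-coloring: color 1: [2, 5, 11, 16]; color 2: [0, 1, 3, 9, 14].
(χ(G) = 2 ≤ 2.)

Yes, G is 2-colorable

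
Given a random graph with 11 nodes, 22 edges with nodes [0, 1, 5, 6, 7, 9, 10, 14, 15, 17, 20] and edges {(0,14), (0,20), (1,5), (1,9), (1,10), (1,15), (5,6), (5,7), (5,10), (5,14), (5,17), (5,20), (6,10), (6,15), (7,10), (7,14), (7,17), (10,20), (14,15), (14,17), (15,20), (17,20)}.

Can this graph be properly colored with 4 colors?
Yes, G is 4-colorable

A valid 4-coloring: color 1: [0, 5, 9, 15]; color 2: [1, 6, 14, 20]; color 3: [10, 17]; color 4: [7].
(χ(G) = 4 ≤ 4.)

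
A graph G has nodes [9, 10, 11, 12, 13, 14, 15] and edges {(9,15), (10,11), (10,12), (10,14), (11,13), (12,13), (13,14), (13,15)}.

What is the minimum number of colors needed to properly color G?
Clique number ω(G) = 2 (lower bound: χ ≥ ω).
The graph is bipartite (no odd cycle), so 2 colors suffice: χ(G) = 2.
A valid 2-coloring: color 1: [9, 10, 13]; color 2: [11, 12, 14, 15].

χ(G) = 2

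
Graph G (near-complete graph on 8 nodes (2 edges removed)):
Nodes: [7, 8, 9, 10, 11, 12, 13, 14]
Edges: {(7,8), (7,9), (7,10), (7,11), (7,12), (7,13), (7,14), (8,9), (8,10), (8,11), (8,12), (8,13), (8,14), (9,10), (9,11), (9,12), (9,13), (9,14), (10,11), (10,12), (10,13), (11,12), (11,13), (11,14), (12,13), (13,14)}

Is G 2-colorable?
The clique on vertices [7, 8, 9, 10, 11, 12, 13] has size 7 > 2, so it alone needs 7 colors.

No, G is not 2-colorable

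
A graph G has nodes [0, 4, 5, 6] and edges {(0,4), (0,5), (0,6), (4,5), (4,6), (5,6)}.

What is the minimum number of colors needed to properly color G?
χ(G) = 4

Clique number ω(G) = 4 (lower bound: χ ≥ ω).
The clique on [0, 4, 5, 6] has size 4, forcing χ ≥ 4, and the coloring below uses 4 colors, so χ(G) = 4.
A valid 4-coloring: color 1: [4]; color 2: [0]; color 3: [5]; color 4: [6].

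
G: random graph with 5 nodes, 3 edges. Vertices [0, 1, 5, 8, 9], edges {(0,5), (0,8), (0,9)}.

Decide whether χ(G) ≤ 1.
No, G is not 1-colorable

Edge (0,8) forces its endpoints to differ, so 1 color is not enough.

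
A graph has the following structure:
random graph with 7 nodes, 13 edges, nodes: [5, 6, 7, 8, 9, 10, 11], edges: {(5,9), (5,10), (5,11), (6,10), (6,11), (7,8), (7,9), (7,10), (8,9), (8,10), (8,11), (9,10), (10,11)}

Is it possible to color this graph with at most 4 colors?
Yes, G is 4-colorable

A valid 4-coloring: color 1: [10]; color 2: [5, 6, 8]; color 3: [9, 11]; color 4: [7].
(χ(G) = 4 ≤ 4.)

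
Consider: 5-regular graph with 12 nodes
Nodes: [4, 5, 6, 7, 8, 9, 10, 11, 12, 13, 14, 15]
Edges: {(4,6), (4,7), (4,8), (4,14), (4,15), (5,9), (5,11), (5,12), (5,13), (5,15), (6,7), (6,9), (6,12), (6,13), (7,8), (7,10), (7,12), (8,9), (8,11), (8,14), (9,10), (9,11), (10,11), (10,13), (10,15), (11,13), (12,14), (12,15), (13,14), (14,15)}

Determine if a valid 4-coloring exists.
Yes, G is 4-colorable

A valid 4-coloring: color 1: [4, 9, 12, 13]; color 2: [6, 8, 15]; color 3: [7, 11, 14]; color 4: [5, 10].
(χ(G) = 4 ≤ 4.)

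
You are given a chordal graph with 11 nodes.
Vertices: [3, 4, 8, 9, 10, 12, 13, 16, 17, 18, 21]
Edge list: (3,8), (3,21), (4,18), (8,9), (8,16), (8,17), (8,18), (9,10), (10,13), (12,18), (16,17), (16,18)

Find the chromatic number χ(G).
Clique number ω(G) = 3 (lower bound: χ ≥ ω).
The clique on [8, 16, 17] has size 3, forcing χ ≥ 3, and the coloring below uses 3 colors, so χ(G) = 3.
A valid 3-coloring: color 1: [4, 8, 10, 12, 21]; color 2: [3, 9, 13, 17, 18]; color 3: [16].

χ(G) = 3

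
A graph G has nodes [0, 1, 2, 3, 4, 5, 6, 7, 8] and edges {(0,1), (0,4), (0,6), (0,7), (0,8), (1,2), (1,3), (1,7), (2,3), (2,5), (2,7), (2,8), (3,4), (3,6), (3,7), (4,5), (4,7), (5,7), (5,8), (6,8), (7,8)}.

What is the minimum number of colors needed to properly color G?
Clique number ω(G) = 4 (lower bound: χ ≥ ω).
The clique on [2, 5, 7, 8] has size 4, forcing χ ≥ 4, and the coloring below uses 4 colors, so χ(G) = 4.
A valid 4-coloring: color 1: [6, 7]; color 2: [1, 4, 8]; color 3: [0, 2]; color 4: [3, 5].

χ(G) = 4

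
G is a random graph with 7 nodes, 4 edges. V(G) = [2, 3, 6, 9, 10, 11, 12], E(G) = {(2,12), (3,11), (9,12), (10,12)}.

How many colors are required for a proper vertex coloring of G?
χ(G) = 2

Clique number ω(G) = 2 (lower bound: χ ≥ ω).
The graph is bipartite (no odd cycle), so 2 colors suffice: χ(G) = 2.
A valid 2-coloring: color 1: [6, 11, 12]; color 2: [2, 3, 9, 10].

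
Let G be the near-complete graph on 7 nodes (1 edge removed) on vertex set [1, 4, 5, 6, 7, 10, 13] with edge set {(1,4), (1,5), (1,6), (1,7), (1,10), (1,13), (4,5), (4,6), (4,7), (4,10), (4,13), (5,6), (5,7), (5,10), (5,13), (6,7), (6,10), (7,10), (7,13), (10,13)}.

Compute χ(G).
Clique number ω(G) = 6 (lower bound: χ ≥ ω).
The clique on [1, 4, 5, 7, 10, 13] has size 6, forcing χ ≥ 6, and the coloring below uses 6 colors, so χ(G) = 6.
A valid 6-coloring: color 1: [5]; color 2: [7]; color 3: [4]; color 4: [10]; color 5: [1]; color 6: [6, 13].

χ(G) = 6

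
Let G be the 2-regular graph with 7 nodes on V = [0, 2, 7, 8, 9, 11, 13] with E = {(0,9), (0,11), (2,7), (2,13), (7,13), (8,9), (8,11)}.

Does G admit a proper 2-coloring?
No, G is not 2-colorable

The clique on vertices [2, 7, 13] has size 3 > 2, so it alone needs 3 colors.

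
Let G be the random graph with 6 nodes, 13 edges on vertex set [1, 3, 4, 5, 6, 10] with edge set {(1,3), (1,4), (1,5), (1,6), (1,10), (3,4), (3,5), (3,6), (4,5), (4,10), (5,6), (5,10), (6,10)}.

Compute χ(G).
χ(G) = 4

Clique number ω(G) = 4 (lower bound: χ ≥ ω).
The clique on [1, 4, 5, 10] has size 4, forcing χ ≥ 4, and the coloring below uses 4 colors, so χ(G) = 4.
A valid 4-coloring: color 1: [1]; color 2: [5]; color 3: [4, 6]; color 4: [3, 10].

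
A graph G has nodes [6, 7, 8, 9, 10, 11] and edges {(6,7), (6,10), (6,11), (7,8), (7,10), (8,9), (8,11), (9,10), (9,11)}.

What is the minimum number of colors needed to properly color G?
Clique number ω(G) = 3 (lower bound: χ ≥ ω).
The clique on [8, 9, 11] has size 3, forcing χ ≥ 3, and the coloring below uses 3 colors, so χ(G) = 3.
A valid 3-coloring: color 1: [7, 9]; color 2: [10, 11]; color 3: [6, 8].

χ(G) = 3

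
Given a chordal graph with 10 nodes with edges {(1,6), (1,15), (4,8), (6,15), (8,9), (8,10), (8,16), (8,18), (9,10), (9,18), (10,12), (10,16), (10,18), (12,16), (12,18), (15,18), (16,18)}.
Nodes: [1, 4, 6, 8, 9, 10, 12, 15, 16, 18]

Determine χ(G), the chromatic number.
χ(G) = 4

Clique number ω(G) = 4 (lower bound: χ ≥ ω).
The clique on [8, 10, 16, 18] has size 4, forcing χ ≥ 4, and the coloring below uses 4 colors, so χ(G) = 4.
A valid 4-coloring: color 1: [4, 6, 18]; color 2: [8, 12, 15]; color 3: [1, 10]; color 4: [9, 16].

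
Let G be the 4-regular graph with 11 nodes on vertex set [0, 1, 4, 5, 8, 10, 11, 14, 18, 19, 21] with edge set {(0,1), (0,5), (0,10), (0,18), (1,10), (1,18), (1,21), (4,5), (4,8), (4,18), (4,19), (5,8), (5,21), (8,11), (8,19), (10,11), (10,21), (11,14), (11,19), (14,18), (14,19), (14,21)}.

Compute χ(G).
χ(G) = 3

Clique number ω(G) = 3 (lower bound: χ ≥ ω).
The clique on [0, 1, 18] has size 3, forcing χ ≥ 3, and the coloring below uses 3 colors, so χ(G) = 3.
A valid 3-coloring: color 1: [5, 10, 18, 19]; color 2: [0, 4, 11, 21]; color 3: [1, 8, 14].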